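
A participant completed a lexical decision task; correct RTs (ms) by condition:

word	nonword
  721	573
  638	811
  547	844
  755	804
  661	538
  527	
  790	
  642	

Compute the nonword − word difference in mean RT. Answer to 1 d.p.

53.9 ms

M(word) = 5281/8 = 660.125
M(nonword) = 3570/5 = 714.000
Difference = 714.000 − 660.125 = 53.875 ms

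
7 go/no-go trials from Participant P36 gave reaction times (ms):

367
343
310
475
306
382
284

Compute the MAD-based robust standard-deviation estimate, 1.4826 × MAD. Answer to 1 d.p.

Sorted: 284, 306, 310, 343, 367, 382, 475 → median = 343
|x − 343| sorted: 0, 24, 33, 37, 39, 59, 132 → MAD = 37
Robust SD ≈ 1.4826 × 37 = 54.856

54.9 ms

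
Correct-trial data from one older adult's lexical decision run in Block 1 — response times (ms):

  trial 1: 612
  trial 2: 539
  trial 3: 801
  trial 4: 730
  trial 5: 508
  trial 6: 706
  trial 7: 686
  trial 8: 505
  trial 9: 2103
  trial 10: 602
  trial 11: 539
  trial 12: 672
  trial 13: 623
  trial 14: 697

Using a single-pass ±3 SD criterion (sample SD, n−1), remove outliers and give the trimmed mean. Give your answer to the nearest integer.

n = 14, ΣRT = 10323, M = 737.357
Σ(x−M)² = 2111005.21; s = √(2111005.21/13) = 402.970
Cutoffs: 737.357 ± 3·402.970 → [-471.6, 1946.3]
Outside: 2103 → excluded.
Retained (n=13): Σ = 8220, mean = 8220/13 = 632.308

632 ms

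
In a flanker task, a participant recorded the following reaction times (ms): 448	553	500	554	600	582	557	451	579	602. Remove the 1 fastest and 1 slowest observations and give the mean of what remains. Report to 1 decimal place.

Sorted: 448, 451, 500, 553, 554, 557, 579, 582, 600, 602
Drop lowest 1 (448) and highest 1 (602)
Remaining (n=8): Σ = 4376, mean = 4376/8 = 547.000

547.0 ms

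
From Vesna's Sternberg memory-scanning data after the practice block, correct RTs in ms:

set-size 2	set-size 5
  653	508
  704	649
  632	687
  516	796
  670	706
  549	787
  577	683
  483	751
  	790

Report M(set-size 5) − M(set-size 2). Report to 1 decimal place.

M(set-size 2) = 4784/8 = 598.000
M(set-size 5) = 6357/9 = 706.333
Difference = 706.333 − 598.000 = 108.333 ms

108.3 ms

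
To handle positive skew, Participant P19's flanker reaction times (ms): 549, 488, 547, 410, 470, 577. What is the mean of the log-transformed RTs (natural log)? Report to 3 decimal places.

6.222

ln(RT): 6.3081, 6.1903, 6.3044, 6.0162, 6.1527, 6.3578
Σ ln(RT) = 37.3296
Mean = 37.3296/6 = 6.22160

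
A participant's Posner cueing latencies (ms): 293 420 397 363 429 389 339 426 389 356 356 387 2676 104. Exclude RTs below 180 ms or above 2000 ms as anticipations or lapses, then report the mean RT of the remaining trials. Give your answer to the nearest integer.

379 ms

Excluded: 104, 2676
Retained (n=12): Σ = 4544
Mean = 4544/12 = 378.6667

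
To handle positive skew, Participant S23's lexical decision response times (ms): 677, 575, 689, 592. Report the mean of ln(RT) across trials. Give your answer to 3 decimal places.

6.448

ln(RT): 6.5177, 6.3544, 6.5352, 6.3835
Σ ln(RT) = 25.7908
Mean = 25.7908/4 = 6.44770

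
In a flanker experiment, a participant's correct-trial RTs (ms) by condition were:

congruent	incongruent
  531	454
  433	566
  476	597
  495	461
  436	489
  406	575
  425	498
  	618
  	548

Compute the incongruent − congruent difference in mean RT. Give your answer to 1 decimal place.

76.6 ms

M(congruent) = 3202/7 = 457.429
M(incongruent) = 4806/9 = 534.000
Difference = 534.000 − 457.429 = 76.571 ms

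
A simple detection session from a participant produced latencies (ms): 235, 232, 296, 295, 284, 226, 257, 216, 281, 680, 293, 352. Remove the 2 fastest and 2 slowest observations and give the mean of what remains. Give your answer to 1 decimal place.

Sorted: 216, 226, 232, 235, 257, 281, 284, 293, 295, 296, 352, 680
Drop lowest 2 (216, 226) and highest 2 (352, 680)
Remaining (n=8): Σ = 2173, mean = 2173/8 = 271.625

271.6 ms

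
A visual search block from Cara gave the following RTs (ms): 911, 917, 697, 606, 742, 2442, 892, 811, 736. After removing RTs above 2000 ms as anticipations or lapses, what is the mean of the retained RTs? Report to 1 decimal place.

789.0 ms

Excluded: 2442
Retained (n=8): Σ = 6312
Mean = 6312/8 = 789.0000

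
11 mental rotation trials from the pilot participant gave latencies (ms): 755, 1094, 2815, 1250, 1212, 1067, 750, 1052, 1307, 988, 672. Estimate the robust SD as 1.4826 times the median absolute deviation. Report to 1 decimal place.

271.3 ms

Sorted: 672, 750, 755, 988, 1052, 1067, 1094, 1212, 1250, 1307, 2815 → median = 1067
|x − 1067| sorted: 0, 15, 27, 79, 145, 183, 240, 312, 317, 395, 1748 → MAD = 183
Robust SD ≈ 1.4826 × 183 = 271.316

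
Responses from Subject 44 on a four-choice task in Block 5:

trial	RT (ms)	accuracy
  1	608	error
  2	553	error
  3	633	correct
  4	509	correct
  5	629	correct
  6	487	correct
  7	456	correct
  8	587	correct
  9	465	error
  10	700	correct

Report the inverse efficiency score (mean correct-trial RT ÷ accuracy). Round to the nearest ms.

817 ms

Correct trials (n=7): 633, 509, 629, 487, 456, 587, 700
Mean correct RT = 4001/7 = 571.5714 ms
Proportion correct = 7/10
IES = 571.5714 / (7/10) = 816.531 ms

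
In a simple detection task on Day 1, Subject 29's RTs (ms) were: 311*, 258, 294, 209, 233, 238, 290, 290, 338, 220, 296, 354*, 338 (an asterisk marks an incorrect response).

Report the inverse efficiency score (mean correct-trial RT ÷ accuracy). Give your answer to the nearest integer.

323 ms

Correct trials (n=11): 258, 294, 209, 233, 238, 290, 290, 338, 220, 296, 338
Mean correct RT = 3004/11 = 273.0909 ms
Proportion correct = 11/13
IES = 273.0909 / (11/13) = 322.744 ms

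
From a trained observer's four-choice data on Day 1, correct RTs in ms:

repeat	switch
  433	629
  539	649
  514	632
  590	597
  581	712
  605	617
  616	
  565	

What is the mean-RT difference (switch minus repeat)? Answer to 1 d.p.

84.0 ms

M(repeat) = 4443/8 = 555.375
M(switch) = 3836/6 = 639.333
Difference = 639.333 − 555.375 = 83.958 ms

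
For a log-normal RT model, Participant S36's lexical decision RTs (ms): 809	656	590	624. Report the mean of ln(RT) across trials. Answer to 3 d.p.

6.500

ln(RT): 6.6958, 6.4862, 6.3801, 6.4362
Σ ln(RT) = 25.9982
Mean = 25.9982/4 = 6.49956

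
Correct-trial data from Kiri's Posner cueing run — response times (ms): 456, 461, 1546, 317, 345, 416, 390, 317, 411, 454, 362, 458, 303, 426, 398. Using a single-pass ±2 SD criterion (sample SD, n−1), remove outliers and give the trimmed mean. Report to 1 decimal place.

n = 15, ΣRT = 7060, M = 470.667
Σ(x−M)² = 1280359.33; s = √(1280359.33/14) = 302.414
Cutoffs: 470.667 ± 2·302.414 → [-134.2, 1075.5]
Outside: 1546 → excluded.
Retained (n=14): Σ = 5514, mean = 5514/14 = 393.857

393.9 ms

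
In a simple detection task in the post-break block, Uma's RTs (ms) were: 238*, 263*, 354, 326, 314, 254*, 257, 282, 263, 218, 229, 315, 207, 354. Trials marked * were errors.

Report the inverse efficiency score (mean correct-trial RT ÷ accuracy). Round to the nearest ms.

361 ms

Correct trials (n=11): 354, 326, 314, 257, 282, 263, 218, 229, 315, 207, 354
Mean correct RT = 3119/11 = 283.5455 ms
Proportion correct = 11/14
IES = 283.5455 / (11/14) = 360.876 ms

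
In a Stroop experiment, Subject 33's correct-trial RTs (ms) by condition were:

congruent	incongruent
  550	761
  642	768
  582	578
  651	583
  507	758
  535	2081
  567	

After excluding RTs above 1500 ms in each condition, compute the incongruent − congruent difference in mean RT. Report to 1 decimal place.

113.3 ms

incongruent: exclude 2081
M(congruent) = 4034/7 = 576.286
M(incongruent) = 3448/5 = 689.600
Difference = 689.600 − 576.286 = 113.314 ms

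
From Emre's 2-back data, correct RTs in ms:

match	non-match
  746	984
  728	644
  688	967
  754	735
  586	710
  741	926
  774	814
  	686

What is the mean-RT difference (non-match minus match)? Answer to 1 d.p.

91.5 ms

M(match) = 5017/7 = 716.714
M(non-match) = 6466/8 = 808.250
Difference = 808.250 − 716.714 = 91.536 ms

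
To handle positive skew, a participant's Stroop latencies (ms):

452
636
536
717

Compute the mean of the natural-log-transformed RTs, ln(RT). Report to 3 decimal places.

ln(RT): 6.1137, 6.4552, 6.2841, 6.5751
Σ ln(RT) = 25.4281
Mean = 25.4281/4 = 6.35702

6.357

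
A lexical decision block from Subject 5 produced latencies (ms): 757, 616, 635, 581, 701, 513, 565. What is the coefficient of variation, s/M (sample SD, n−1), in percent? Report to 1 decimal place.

13.3%

n = 7, Σ = 4368, M = 624.0000
Σ(x−M)² = 41454.000; s = √(41454.000/6) = 83.1204
CV = 83.1204 / 624.0000 = 0.13321 = 13.321%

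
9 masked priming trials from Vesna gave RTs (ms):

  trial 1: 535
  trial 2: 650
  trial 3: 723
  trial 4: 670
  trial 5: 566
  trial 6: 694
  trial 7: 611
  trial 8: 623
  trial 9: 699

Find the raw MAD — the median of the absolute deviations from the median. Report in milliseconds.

44 ms

Sorted: 535, 566, 611, 623, 650, 670, 694, 699, 723 → median = 650
|x − 650|: 115, 0, 73, 20, 84, 44, 39, 27, 49
Sorted deviations: 0, 20, 27, 39, 44, 49, 73, 84, 115 → MAD = 44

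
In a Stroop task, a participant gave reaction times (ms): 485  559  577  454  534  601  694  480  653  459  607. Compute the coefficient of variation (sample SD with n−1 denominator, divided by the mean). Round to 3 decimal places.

n = 11, Σ = 6103, M = 554.8182
Σ(x−M)² = 64627.636; s = √(64627.636/10) = 80.3913
CV = 80.3913 / 554.8182 = 0.14490

0.145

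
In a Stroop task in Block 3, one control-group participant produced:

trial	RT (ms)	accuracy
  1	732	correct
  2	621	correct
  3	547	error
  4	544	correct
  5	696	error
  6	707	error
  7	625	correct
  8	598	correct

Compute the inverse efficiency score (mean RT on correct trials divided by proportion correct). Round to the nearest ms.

Correct trials (n=5): 732, 621, 544, 625, 598
Mean correct RT = 3120/5 = 624.0000 ms
Proportion correct = 5/8
IES = 624.0000 / (5/8) = 998.400 ms

998 ms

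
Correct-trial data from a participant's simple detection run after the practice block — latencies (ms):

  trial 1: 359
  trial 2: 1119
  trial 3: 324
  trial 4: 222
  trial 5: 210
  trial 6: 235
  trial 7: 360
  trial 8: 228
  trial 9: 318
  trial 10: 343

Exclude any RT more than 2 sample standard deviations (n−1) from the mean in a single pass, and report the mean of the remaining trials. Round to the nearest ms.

289 ms

n = 10, ΣRT = 3718, M = 371.800
Σ(x−M)² = 652631.60; s = √(652631.60/9) = 269.285
Cutoffs: 371.800 ± 2·269.285 → [-166.8, 910.4]
Outside: 1119 → excluded.
Retained (n=9): Σ = 2599, mean = 2599/9 = 288.778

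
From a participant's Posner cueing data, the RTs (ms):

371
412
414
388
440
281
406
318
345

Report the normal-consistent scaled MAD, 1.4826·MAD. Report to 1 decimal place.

Sorted: 281, 318, 345, 371, 388, 406, 412, 414, 440 → median = 388
|x − 388| sorted: 0, 17, 18, 24, 26, 43, 52, 70, 107 → MAD = 26
Robust SD ≈ 1.4826 × 26 = 38.548

38.5 ms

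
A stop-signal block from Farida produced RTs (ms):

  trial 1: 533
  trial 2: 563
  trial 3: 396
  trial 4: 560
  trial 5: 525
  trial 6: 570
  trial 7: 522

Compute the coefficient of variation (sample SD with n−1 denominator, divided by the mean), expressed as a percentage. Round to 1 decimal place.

11.4%

n = 7, Σ = 3669, M = 524.1429
Σ(x−M)² = 21402.857; s = √(21402.857/6) = 59.7256
CV = 59.7256 / 524.1429 = 0.11395 = 11.395%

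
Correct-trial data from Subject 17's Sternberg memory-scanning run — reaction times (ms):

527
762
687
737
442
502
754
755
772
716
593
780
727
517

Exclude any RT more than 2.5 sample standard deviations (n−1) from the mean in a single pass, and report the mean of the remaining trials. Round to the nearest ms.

n = 14, ΣRT = 9271, M = 662.214
Σ(x−M)² = 184538.36; s = √(184538.36/13) = 119.144
Cutoffs: 662.214 ± 2.5·119.144 → [364.4, 960.1]
No RTs fall outside the cutoffs; all 14 retained. Mean = 9271/14 = 662.214

662 ms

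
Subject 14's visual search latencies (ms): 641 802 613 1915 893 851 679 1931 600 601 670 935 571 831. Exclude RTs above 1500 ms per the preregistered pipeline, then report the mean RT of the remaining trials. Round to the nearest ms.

Excluded: 1915, 1931
Retained (n=12): Σ = 8687
Mean = 8687/12 = 723.9167

724 ms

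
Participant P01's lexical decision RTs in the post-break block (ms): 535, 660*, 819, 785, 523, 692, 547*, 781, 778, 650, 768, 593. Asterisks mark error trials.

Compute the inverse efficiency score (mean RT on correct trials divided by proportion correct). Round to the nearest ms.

Correct trials (n=10): 535, 819, 785, 523, 692, 781, 778, 650, 768, 593
Mean correct RT = 6924/10 = 692.4000 ms
Proportion correct = 10/12
IES = 692.4000 / (10/12) = 830.880 ms

831 ms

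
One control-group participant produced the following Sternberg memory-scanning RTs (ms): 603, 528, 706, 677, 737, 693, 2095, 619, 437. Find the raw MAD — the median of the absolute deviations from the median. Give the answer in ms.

Sorted: 437, 528, 603, 619, 677, 693, 706, 737, 2095 → median = 677
|x − 677|: 74, 149, 29, 0, 60, 16, 1418, 58, 240
Sorted deviations: 0, 16, 29, 58, 60, 74, 149, 240, 1418 → MAD = 60

60 ms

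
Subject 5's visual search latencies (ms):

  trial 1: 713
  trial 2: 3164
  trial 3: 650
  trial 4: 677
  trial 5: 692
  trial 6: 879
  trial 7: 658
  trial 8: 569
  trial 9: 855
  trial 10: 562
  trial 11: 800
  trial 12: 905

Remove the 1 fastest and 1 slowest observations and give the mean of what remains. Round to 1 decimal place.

Sorted: 562, 569, 650, 658, 677, 692, 713, 800, 855, 879, 905, 3164
Drop lowest 1 (562) and highest 1 (3164)
Remaining (n=10): Σ = 7398, mean = 7398/10 = 739.800

739.8 ms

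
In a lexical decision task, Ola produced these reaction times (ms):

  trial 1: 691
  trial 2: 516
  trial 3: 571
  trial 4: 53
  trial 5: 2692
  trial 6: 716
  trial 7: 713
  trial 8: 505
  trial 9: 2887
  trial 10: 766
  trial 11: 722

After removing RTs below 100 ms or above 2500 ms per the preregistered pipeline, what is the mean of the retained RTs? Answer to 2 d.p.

Excluded: 53, 2692, 2887
Retained (n=8): Σ = 5200
Mean = 5200/8 = 650.0000

650.00 ms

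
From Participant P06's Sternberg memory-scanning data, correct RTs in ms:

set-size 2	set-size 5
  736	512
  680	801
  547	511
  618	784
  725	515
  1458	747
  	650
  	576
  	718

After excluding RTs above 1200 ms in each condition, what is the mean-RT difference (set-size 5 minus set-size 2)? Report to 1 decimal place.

-15.2 ms

set-size 2: exclude 1458
M(set-size 2) = 3306/5 = 661.200
M(set-size 5) = 5814/9 = 646.000
Difference = 646.000 − 661.200 = -15.200 ms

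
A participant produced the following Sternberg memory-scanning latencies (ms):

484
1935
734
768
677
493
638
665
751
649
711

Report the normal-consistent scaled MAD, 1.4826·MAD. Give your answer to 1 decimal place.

Sorted: 484, 493, 638, 649, 665, 677, 711, 734, 751, 768, 1935 → median = 677
|x − 677| sorted: 0, 12, 28, 34, 39, 57, 74, 91, 184, 193, 1258 → MAD = 57
Robust SD ≈ 1.4826 × 57 = 84.508

84.5 ms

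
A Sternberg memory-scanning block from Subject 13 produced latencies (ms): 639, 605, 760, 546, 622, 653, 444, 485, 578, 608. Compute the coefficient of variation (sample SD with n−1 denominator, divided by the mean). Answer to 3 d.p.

0.150

n = 10, Σ = 5940, M = 594.0000
Σ(x−M)² = 71104.000; s = √(71104.000/9) = 88.8844
CV = 88.8844 / 594.0000 = 0.14964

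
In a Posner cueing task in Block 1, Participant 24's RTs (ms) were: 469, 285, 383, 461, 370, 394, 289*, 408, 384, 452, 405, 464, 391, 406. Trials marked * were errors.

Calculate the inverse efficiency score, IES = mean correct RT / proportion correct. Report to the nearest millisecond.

437 ms

Correct trials (n=13): 469, 285, 383, 461, 370, 394, 408, 384, 452, 405, 464, 391, 406
Mean correct RT = 5272/13 = 405.5385 ms
Proportion correct = 13/14
IES = 405.5385 / (13/14) = 436.734 ms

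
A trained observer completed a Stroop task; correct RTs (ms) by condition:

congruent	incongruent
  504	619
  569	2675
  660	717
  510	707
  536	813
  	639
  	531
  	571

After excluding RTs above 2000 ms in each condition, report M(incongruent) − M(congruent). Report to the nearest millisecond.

incongruent: exclude 2675
M(congruent) = 2779/5 = 555.800
M(incongruent) = 4597/7 = 656.714
Difference = 656.714 − 555.800 = 100.914 ms

101 ms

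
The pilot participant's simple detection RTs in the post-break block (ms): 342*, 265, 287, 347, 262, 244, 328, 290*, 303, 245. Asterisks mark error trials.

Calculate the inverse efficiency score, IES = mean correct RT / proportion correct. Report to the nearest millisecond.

356 ms

Correct trials (n=8): 265, 287, 347, 262, 244, 328, 303, 245
Mean correct RT = 2281/8 = 285.1250 ms
Proportion correct = 8/10
IES = 285.1250 / (8/10) = 356.406 ms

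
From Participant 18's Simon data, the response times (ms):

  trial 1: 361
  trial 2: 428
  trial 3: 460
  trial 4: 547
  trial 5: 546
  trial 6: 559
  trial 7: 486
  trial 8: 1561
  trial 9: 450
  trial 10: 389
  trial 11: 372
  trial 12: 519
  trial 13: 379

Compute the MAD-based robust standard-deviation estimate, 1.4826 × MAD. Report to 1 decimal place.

120.1 ms

Sorted: 361, 372, 379, 389, 428, 450, 460, 486, 519, 546, 547, 559, 1561 → median = 460
|x − 460| sorted: 0, 10, 26, 32, 59, 71, 81, 86, 87, 88, 99, 99, 1101 → MAD = 81
Robust SD ≈ 1.4826 × 81 = 120.091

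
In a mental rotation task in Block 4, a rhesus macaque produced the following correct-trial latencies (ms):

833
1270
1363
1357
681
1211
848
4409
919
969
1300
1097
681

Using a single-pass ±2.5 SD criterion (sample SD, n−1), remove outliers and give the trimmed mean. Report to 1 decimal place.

n = 13, ΣRT = 16938, M = 1302.923
Σ(x−M)² = 11166454.92; s = √(11166454.92/12) = 964.644
Cutoffs: 1302.923 ± 2.5·964.644 → [-1108.7, 3714.5]
Outside: 4409 → excluded.
Retained (n=12): Σ = 12529, mean = 12529/12 = 1044.083

1044.1 ms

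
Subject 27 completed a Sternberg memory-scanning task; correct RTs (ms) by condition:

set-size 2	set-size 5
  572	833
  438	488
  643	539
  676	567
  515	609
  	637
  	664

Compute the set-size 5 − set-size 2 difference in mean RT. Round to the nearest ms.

51 ms

M(set-size 2) = 2844/5 = 568.800
M(set-size 5) = 4337/7 = 619.571
Difference = 619.571 − 568.800 = 50.771 ms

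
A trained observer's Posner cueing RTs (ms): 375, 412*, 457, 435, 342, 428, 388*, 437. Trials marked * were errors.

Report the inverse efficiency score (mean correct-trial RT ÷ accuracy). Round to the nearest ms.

550 ms

Correct trials (n=6): 375, 457, 435, 342, 428, 437
Mean correct RT = 2474/6 = 412.3333 ms
Proportion correct = 6/8
IES = 412.3333 / (6/8) = 549.778 ms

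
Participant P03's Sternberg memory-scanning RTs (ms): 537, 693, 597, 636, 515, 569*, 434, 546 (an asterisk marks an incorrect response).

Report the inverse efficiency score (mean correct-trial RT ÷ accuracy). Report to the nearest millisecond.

Correct trials (n=7): 537, 693, 597, 636, 515, 434, 546
Mean correct RT = 3958/7 = 565.4286 ms
Proportion correct = 7/8
IES = 565.4286 / (7/8) = 646.204 ms

646 ms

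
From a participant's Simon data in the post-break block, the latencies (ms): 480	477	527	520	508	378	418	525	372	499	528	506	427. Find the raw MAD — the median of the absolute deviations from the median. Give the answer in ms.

Sorted: 372, 378, 418, 427, 477, 480, 499, 506, 508, 520, 525, 527, 528 → median = 499
|x − 499|: 19, 22, 28, 21, 9, 121, 81, 26, 127, 0, 29, 7, 72
Sorted deviations: 0, 7, 9, 19, 21, 22, 26, 28, 29, 72, 81, 121, 127 → MAD = 26

26 ms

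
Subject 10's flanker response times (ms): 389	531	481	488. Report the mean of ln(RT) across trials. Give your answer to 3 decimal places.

ln(RT): 5.9636, 6.2748, 6.1759, 6.1903
Σ ln(RT) = 24.6045
Mean = 24.6045/4 = 6.15113

6.151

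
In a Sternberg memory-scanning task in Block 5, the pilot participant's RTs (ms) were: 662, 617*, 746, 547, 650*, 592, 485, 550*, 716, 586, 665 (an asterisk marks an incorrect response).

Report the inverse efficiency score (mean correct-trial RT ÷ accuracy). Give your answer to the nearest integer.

Correct trials (n=8): 662, 746, 547, 592, 485, 716, 586, 665
Mean correct RT = 4999/8 = 624.8750 ms
Proportion correct = 8/11
IES = 624.8750 / (8/11) = 859.203 ms

859 ms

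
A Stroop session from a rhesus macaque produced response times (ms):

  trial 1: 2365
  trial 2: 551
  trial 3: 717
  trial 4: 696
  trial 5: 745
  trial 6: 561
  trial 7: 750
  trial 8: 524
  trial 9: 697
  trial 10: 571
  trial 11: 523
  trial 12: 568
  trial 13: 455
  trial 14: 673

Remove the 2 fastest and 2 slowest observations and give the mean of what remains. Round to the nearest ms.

Sorted: 455, 523, 524, 551, 561, 568, 571, 673, 696, 697, 717, 745, 750, 2365
Drop lowest 2 (455, 523) and highest 2 (750, 2365)
Remaining (n=10): Σ = 6303, mean = 6303/10 = 630.300

630 ms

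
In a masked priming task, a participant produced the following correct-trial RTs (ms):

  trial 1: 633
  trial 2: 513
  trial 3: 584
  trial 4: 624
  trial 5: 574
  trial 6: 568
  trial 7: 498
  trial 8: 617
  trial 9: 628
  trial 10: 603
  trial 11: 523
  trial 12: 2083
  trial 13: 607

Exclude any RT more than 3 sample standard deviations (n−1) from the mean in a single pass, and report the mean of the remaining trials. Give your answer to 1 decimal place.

n = 13, ΣRT = 9055, M = 696.538
Σ(x−M)² = 2106787.23; s = √(2106787.23/12) = 419.005
Cutoffs: 696.538 ± 3·419.005 → [-560.5, 1953.6]
Outside: 2083 → excluded.
Retained (n=12): Σ = 6972, mean = 6972/12 = 581.000

581.0 ms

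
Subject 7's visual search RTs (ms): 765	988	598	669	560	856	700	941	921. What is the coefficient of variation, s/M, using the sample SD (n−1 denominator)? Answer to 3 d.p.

0.201

n = 9, Σ = 6998, M = 777.5556
Σ(x−M)² = 195258.222; s = √(195258.222/8) = 156.2283
CV = 156.2283 / 777.5556 = 0.20092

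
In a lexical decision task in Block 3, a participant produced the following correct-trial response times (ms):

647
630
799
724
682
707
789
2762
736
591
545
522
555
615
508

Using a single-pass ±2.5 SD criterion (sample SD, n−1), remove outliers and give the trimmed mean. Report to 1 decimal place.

n = 15, ΣRT = 11812, M = 787.467
Σ(x−M)² = 4297467.73; s = √(4297467.73/14) = 554.041
Cutoffs: 787.467 ± 2.5·554.041 → [-597.6, 2172.6]
Outside: 2762 → excluded.
Retained (n=14): Σ = 9050, mean = 9050/14 = 646.429

646.4 ms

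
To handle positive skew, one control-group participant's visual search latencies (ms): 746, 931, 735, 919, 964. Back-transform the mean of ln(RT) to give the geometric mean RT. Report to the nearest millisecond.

853 ms

ln(RT): 6.6147, 6.8363, 6.5999, 6.8233, 6.8711
Mean ln(RT) = 33.7452/5 = 6.74905
Geometric mean = exp(6.74905) = 853.24 ms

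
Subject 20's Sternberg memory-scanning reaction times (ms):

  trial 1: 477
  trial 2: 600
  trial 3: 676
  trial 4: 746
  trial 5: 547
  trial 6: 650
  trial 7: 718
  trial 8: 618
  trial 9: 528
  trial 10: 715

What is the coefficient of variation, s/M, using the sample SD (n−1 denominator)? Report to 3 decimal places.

0.143

n = 10, Σ = 6275, M = 627.5000
Σ(x−M)² = 72624.500; s = √(72624.500/9) = 89.8298
CV = 89.8298 / 627.5000 = 0.14316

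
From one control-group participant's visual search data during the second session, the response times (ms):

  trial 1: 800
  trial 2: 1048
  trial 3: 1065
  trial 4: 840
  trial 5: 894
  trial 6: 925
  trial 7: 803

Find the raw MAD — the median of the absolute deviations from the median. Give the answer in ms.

91 ms

Sorted: 800, 803, 840, 894, 925, 1048, 1065 → median = 894
|x − 894|: 94, 154, 171, 54, 0, 31, 91
Sorted deviations: 0, 31, 54, 91, 94, 154, 171 → MAD = 91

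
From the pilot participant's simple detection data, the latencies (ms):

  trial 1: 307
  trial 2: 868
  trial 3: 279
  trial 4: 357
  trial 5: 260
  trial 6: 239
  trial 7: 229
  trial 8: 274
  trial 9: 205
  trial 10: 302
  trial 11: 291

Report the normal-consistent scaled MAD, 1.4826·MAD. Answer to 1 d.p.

Sorted: 205, 229, 239, 260, 274, 279, 291, 302, 307, 357, 868 → median = 279
|x − 279| sorted: 0, 5, 12, 19, 23, 28, 40, 50, 74, 78, 589 → MAD = 28
Robust SD ≈ 1.4826 × 28 = 41.513

41.5 ms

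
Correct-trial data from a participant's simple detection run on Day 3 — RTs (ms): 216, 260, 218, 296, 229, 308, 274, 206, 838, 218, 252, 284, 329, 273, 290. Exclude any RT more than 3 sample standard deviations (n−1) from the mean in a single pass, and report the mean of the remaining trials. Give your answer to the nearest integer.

261 ms

n = 15, ΣRT = 4491, M = 299.400
Σ(x−M)² = 330405.60; s = √(330405.60/14) = 153.624
Cutoffs: 299.400 ± 3·153.624 → [-161.5, 760.3]
Outside: 838 → excluded.
Retained (n=14): Σ = 3653, mean = 3653/14 = 260.929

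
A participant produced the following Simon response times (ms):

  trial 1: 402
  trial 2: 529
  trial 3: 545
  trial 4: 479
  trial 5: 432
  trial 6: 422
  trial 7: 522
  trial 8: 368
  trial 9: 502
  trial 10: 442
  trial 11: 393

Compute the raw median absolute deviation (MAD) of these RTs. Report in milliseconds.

49 ms

Sorted: 368, 393, 402, 422, 432, 442, 479, 502, 522, 529, 545 → median = 442
|x − 442|: 40, 87, 103, 37, 10, 20, 80, 74, 60, 0, 49
Sorted deviations: 0, 10, 20, 37, 40, 49, 60, 74, 80, 87, 103 → MAD = 49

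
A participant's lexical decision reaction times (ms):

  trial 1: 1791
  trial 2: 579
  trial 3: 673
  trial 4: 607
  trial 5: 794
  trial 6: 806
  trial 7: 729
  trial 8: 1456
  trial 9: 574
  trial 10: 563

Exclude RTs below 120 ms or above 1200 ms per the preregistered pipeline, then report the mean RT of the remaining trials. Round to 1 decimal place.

665.6 ms

Excluded: 1456, 1791
Retained (n=8): Σ = 5325
Mean = 5325/8 = 665.6250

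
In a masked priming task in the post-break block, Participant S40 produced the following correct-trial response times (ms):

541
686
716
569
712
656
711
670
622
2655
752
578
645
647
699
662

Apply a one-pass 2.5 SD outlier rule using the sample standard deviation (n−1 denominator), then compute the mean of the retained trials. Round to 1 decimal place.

657.7 ms

n = 16, ΣRT = 12521, M = 782.562
Σ(x−M)² = 3789905.94; s = √(3789905.94/15) = 502.653
Cutoffs: 782.562 ± 2.5·502.653 → [-474.1, 2039.2]
Outside: 2655 → excluded.
Retained (n=15): Σ = 9866, mean = 9866/15 = 657.733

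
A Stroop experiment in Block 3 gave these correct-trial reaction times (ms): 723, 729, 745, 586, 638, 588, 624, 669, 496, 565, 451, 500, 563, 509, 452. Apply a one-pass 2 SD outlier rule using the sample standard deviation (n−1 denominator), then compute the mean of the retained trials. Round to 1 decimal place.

n = 15, ΣRT = 8838, M = 589.200
Σ(x−M)² = 133962.40; s = √(133962.40/14) = 97.820
Cutoffs: 589.200 ± 2·97.820 → [393.6, 784.8]
No RTs fall outside the cutoffs; all 15 retained. Mean = 8838/15 = 589.200

589.2 ms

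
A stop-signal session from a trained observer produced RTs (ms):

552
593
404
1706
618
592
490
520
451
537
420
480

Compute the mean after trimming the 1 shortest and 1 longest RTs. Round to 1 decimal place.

525.3 ms

Sorted: 404, 420, 451, 480, 490, 520, 537, 552, 592, 593, 618, 1706
Drop lowest 1 (404) and highest 1 (1706)
Remaining (n=10): Σ = 5253, mean = 5253/10 = 525.300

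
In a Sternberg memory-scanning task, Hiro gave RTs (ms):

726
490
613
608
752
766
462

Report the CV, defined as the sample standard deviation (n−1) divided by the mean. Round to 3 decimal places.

n = 7, Σ = 4417, M = 631.0000
Σ(x−M)² = 91186.000; s = √(91186.000/6) = 123.2788
CV = 123.2788 / 631.0000 = 0.19537

0.195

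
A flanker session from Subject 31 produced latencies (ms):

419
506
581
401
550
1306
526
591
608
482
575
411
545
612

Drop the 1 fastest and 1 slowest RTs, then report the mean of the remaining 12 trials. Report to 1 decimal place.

Sorted: 401, 411, 419, 482, 506, 526, 545, 550, 575, 581, 591, 608, 612, 1306
Drop lowest 1 (401) and highest 1 (1306)
Remaining (n=12): Σ = 6406, mean = 6406/12 = 533.833

533.8 ms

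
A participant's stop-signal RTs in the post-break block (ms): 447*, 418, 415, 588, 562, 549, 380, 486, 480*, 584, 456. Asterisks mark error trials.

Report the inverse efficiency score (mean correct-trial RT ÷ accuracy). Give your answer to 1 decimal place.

Correct trials (n=9): 418, 415, 588, 562, 549, 380, 486, 584, 456
Mean correct RT = 4438/9 = 493.1111 ms
Proportion correct = 9/11
IES = 493.1111 / (9/11) = 602.691 ms

602.7 ms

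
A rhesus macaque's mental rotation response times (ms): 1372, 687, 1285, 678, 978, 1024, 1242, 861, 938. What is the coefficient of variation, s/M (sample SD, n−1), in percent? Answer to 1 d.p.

n = 9, Σ = 9065, M = 1007.2222
Σ(x−M)² = 503581.556; s = √(503581.556/8) = 250.8938
CV = 250.8938 / 1007.2222 = 0.24909 = 24.909%

24.9%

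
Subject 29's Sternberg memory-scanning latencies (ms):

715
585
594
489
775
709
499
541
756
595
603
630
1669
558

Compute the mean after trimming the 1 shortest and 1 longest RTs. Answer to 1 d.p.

630.0 ms

Sorted: 489, 499, 541, 558, 585, 594, 595, 603, 630, 709, 715, 756, 775, 1669
Drop lowest 1 (489) and highest 1 (1669)
Remaining (n=12): Σ = 7560, mean = 7560/12 = 630.000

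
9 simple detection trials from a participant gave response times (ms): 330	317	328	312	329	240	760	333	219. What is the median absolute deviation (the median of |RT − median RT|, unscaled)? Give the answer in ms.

11 ms

Sorted: 219, 240, 312, 317, 328, 329, 330, 333, 760 → median = 328
|x − 328|: 2, 11, 0, 16, 1, 88, 432, 5, 109
Sorted deviations: 0, 1, 2, 5, 11, 16, 88, 109, 432 → MAD = 11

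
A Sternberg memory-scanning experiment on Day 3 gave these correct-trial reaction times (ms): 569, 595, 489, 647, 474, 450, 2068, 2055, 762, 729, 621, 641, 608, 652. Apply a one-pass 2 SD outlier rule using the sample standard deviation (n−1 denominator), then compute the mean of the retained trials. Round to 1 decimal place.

n = 14, ΣRT = 11360, M = 811.429
Σ(x−M)² = 3747887.43; s = √(3747887.43/13) = 536.935
Cutoffs: 811.429 ± 2·536.935 → [-262.4, 1885.3]
Outside: 2055, 2068 → excluded.
Retained (n=12): Σ = 7237, mean = 7237/12 = 603.083

603.1 ms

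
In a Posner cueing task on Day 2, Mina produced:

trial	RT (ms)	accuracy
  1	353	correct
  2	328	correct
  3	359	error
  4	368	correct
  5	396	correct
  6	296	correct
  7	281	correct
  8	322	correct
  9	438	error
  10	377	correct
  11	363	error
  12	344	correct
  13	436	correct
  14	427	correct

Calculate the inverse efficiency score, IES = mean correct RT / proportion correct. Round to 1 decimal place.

Correct trials (n=11): 353, 328, 368, 396, 296, 281, 322, 377, 344, 436, 427
Mean correct RT = 3928/11 = 357.0909 ms
Proportion correct = 11/14
IES = 357.0909 / (11/14) = 454.479 ms

454.5 ms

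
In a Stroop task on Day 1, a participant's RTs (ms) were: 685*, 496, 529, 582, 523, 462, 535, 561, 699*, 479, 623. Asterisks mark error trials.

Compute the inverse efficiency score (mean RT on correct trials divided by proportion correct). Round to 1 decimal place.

Correct trials (n=9): 496, 529, 582, 523, 462, 535, 561, 479, 623
Mean correct RT = 4790/9 = 532.2222 ms
Proportion correct = 9/11
IES = 532.2222 / (9/11) = 650.494 ms

650.5 ms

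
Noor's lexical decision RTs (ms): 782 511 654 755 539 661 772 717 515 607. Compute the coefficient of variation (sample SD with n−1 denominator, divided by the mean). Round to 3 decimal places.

0.162

n = 10, Σ = 6513, M = 651.3000
Σ(x−M)² = 99658.100; s = √(99658.100/9) = 105.2289
CV = 105.2289 / 651.3000 = 0.16157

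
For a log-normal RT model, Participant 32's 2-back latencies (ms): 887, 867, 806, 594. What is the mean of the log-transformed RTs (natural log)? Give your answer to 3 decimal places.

6.658

ln(RT): 6.7878, 6.7650, 6.6921, 6.3869
Σ ln(RT) = 26.6318
Mean = 26.6318/4 = 6.65796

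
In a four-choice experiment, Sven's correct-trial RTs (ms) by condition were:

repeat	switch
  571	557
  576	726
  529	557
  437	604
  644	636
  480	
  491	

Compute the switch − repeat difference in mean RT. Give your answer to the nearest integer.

M(repeat) = 3728/7 = 532.571
M(switch) = 3080/5 = 616.000
Difference = 616.000 − 532.571 = 83.429 ms

83 ms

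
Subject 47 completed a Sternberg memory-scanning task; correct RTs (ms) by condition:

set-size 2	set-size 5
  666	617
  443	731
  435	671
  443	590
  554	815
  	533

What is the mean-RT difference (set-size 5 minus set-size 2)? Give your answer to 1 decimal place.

151.3 ms

M(set-size 2) = 2541/5 = 508.200
M(set-size 5) = 3957/6 = 659.500
Difference = 659.500 − 508.200 = 151.300 ms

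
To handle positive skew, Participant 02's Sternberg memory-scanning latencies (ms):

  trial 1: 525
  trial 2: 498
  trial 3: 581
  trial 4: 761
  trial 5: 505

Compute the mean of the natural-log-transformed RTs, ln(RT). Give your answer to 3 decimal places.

ln(RT): 6.2634, 6.2106, 6.3648, 6.6346, 6.2246
Σ ln(RT) = 31.6979
Mean = 31.6979/5 = 6.33959

6.340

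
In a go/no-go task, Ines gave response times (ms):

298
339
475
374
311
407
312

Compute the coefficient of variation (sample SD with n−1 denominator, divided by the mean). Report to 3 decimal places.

n = 7, Σ = 2516, M = 359.4286
Σ(x−M)² = 24617.714; s = √(24617.714/6) = 64.0543
CV = 64.0543 / 359.4286 = 0.17821

0.178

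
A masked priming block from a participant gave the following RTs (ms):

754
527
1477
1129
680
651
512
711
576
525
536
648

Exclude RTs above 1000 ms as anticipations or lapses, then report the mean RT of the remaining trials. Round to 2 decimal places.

612.00 ms

Excluded: 1129, 1477
Retained (n=10): Σ = 6120
Mean = 6120/10 = 612.0000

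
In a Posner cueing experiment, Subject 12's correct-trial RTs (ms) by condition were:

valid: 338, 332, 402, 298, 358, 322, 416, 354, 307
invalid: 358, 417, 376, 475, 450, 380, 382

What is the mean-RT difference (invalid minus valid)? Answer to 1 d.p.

M(valid) = 3127/9 = 347.444
M(invalid) = 2838/7 = 405.429
Difference = 405.429 − 347.444 = 57.984 ms

58.0 ms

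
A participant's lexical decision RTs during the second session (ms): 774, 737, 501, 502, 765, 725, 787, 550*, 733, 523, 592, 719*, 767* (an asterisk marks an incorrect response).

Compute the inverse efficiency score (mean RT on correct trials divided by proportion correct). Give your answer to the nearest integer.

Correct trials (n=10): 774, 737, 501, 502, 765, 725, 787, 733, 523, 592
Mean correct RT = 6639/10 = 663.9000 ms
Proportion correct = 10/13
IES = 663.9000 / (10/13) = 863.070 ms

863 ms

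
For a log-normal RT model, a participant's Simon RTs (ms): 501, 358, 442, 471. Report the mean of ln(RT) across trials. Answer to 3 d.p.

6.086

ln(RT): 6.2166, 5.8805, 6.0913, 6.1549
Σ ln(RT) = 24.3433
Mean = 24.3433/4 = 6.08583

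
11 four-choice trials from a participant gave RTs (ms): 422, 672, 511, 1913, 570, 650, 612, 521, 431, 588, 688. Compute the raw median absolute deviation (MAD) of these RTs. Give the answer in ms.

Sorted: 422, 431, 511, 521, 570, 588, 612, 650, 672, 688, 1913 → median = 588
|x − 588|: 166, 84, 77, 1325, 18, 62, 24, 67, 157, 0, 100
Sorted deviations: 0, 18, 24, 62, 67, 77, 84, 100, 157, 166, 1325 → MAD = 77

77 ms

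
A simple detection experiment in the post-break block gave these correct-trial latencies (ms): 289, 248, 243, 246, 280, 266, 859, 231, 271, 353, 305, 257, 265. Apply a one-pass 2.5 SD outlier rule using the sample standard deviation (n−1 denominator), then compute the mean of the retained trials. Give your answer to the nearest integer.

n = 13, ΣRT = 4113, M = 316.385
Σ(x−M)² = 331047.08; s = √(331047.08/12) = 166.094
Cutoffs: 316.385 ± 2.5·166.094 → [-98.9, 731.6]
Outside: 859 → excluded.
Retained (n=12): Σ = 3254, mean = 3254/12 = 271.167

271 ms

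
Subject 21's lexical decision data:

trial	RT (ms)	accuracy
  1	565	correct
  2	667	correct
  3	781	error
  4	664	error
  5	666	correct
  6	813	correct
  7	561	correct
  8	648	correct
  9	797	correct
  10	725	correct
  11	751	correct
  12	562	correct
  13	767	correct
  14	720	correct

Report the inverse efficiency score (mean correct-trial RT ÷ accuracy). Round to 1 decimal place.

Correct trials (n=12): 565, 667, 666, 813, 561, 648, 797, 725, 751, 562, 767, 720
Mean correct RT = 8242/12 = 686.8333 ms
Proportion correct = 12/14
IES = 686.8333 / (12/14) = 801.306 ms

801.3 ms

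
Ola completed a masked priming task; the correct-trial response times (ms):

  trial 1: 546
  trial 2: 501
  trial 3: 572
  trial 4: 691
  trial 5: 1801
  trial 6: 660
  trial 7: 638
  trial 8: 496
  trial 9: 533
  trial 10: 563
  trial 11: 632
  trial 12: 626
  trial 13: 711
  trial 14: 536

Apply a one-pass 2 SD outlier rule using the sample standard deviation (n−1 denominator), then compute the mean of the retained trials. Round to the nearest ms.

593 ms

n = 14, ΣRT = 9506, M = 679.000
Σ(x−M)² = 1416644.00; s = √(1416644.00/13) = 330.110
Cutoffs: 679.000 ± 2·330.110 → [18.8, 1339.2]
Outside: 1801 → excluded.
Retained (n=13): Σ = 7705, mean = 7705/13 = 592.692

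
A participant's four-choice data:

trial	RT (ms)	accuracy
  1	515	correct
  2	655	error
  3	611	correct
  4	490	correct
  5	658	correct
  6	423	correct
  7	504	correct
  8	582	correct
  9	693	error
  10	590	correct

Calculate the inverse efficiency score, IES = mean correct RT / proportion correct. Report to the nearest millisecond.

Correct trials (n=8): 515, 611, 490, 658, 423, 504, 582, 590
Mean correct RT = 4373/8 = 546.6250 ms
Proportion correct = 8/10
IES = 546.6250 / (8/10) = 683.281 ms

683 ms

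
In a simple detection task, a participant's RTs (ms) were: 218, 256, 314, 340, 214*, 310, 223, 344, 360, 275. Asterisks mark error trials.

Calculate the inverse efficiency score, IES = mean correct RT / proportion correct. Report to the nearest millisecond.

326 ms

Correct trials (n=9): 218, 256, 314, 340, 310, 223, 344, 360, 275
Mean correct RT = 2640/9 = 293.3333 ms
Proportion correct = 9/10
IES = 293.3333 / (9/10) = 325.926 ms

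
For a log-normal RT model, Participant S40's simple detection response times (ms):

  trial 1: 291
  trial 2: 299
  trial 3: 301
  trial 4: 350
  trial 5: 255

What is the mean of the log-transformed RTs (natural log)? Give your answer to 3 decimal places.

ln(RT): 5.6733, 5.7004, 5.7071, 5.8579, 5.5413
Σ ln(RT) = 28.4801
Mean = 28.4801/5 = 5.69601

5.696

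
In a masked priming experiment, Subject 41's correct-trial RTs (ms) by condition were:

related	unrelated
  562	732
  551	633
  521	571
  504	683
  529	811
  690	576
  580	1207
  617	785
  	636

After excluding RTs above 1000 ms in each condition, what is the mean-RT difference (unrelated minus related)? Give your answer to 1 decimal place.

109.1 ms

unrelated: exclude 1207
M(related) = 4554/8 = 569.250
M(unrelated) = 5427/8 = 678.375
Difference = 678.375 − 569.250 = 109.125 ms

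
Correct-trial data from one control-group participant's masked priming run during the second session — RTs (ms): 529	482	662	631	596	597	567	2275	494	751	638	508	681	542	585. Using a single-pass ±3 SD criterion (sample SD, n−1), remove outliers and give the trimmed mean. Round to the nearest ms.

590 ms

n = 15, ΣRT = 10538, M = 702.533
Σ(x−M)² = 2726907.73; s = √(2726907.73/14) = 441.338
Cutoffs: 702.533 ± 3·441.338 → [-621.5, 2026.5]
Outside: 2275 → excluded.
Retained (n=14): Σ = 8263, mean = 8263/14 = 590.214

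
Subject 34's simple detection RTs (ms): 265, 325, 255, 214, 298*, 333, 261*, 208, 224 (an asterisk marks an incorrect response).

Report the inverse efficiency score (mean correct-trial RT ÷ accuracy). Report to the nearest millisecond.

335 ms

Correct trials (n=7): 265, 325, 255, 214, 333, 208, 224
Mean correct RT = 1824/7 = 260.5714 ms
Proportion correct = 7/9
IES = 260.5714 / (7/9) = 335.020 ms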